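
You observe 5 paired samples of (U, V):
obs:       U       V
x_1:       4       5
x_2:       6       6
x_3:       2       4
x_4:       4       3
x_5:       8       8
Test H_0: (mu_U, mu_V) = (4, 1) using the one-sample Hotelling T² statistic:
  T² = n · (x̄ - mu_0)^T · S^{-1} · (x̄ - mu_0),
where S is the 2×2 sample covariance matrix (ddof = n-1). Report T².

Step 1 — sample mean vector:
  mean(U) = (4 + 6 + 2 + 4 + 8) / 5 = 24/5 = 4.8
  mean(V) = (5 + 6 + 4 + 3 + 8) / 5 = 26/5 = 5.2
  x̄ = (4.8, 5.2),  deviation x̄ - mu_0 = (4.8, 5.2) - (4, 1) = (0.8, 4.2).

Step 2 — sample covariance matrix, S[i,j] = (1/(n-1)) · Σ_k (x_{k,i} - mean_i) · (x_{k,j} - mean_j), divisor n-1 = 4:
  S[U,U] = ((-0.8)·(-0.8) + (1.2)·(1.2) + (-2.8)·(-2.8) + (-0.8)·(-0.8) + (3.2)·(3.2)) / 4 = 20.8/4 = 5.2
  S[U,V] = ((-0.8)·(-0.2) + (1.2)·(0.8) + (-2.8)·(-1.2) + (-0.8)·(-2.2) + (3.2)·(2.8)) / 4 = 15.2/4 = 3.8
  S[V,V] = ((-0.2)·(-0.2) + (0.8)·(0.8) + (-1.2)·(-1.2) + (-2.2)·(-2.2) + (2.8)·(2.8)) / 4 = 14.8/4 = 3.7
  S = [[5.2, 3.8],
 [3.8, 3.7]].

Step 3 — invert S. det(S) = 5.2·3.7 - (3.8)² = 4.8.
  S^{-1} = (1/det) · [[d, -b], [-b, a]] = [[0.7708, -0.7917],
 [-0.7917, 1.0833]].

Step 4 — quadratic form (x̄ - mu_0)^T · S^{-1} · (x̄ - mu_0):
  S^{-1} · (x̄ - mu_0) = (-2.7083, 3.9167),
  (x̄ - mu_0)^T · [...] = (0.8)·(-2.7083) + (4.2)·(3.9167) = 14.2833.

Step 5 — scale by n: T² = 5 · 14.2833 = 71.4167.

T² ≈ 71.4167


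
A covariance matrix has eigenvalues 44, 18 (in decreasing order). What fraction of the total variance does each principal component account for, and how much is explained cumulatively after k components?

Step 1 — total variance = trace(Sigma) = Σ λ_i = 44 + 18 = 62.

Step 2 — fraction explained by component i = λ_i / Σ λ:
  PC1: 44/62 = 0.7097
  PC2: 18/62 = 0.2903

Step 3 — cumulative fraction after k components = (λ_1 + ... + λ_k) / Σ λ:
  k = 1: 44/62 = 0.7097
  k = 2: (44 + 18)/62 = 62/62 = 1

Summary (fraction, with percent):

explained: PC1 0.7097 (70.97%), PC2 0.2903 (29.03%);  cumulative: 0.7097, 1


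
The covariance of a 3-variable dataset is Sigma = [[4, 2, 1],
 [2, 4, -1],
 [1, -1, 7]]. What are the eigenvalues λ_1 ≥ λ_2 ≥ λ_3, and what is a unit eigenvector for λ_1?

Step 1 — characteristic polynomial p(λ) = det(λI - Sigma) = λ³ - tr·λ² + c_1·λ - det, where tr = trace, c_1 = sum of the principal 2×2 minors, det = det(Sigma):
  tr = 4 + 4 + 7 = 15,
  c_1 = (4·4 - (2)²) + (4·7 - (1)²) + (4·7 - (-1)²) = 12 + 27 + 27 = 66,
  det = 4·(4·7 - (-1)²) - (2)·((2)·7 - (-1)·(1)) + (1)·((2)·(-1) - 4·(1)) = 4·(27) - (2)·(15) + (1)·(-6) = 72.
  So p(λ) = λ³ - 15λ² + 66λ - 72.
Step 2 — look for an integer root (rational root theorem: any rational root is an integer divisor of 72). Testing λ = 6:
  p(6) = 216 - 540 + 396 - 72 = 0  ✓
  Dividing out (λ - 6): p(λ) = (λ - 6)(λ² - 9λ + 12).
Step 3 — remaining eigenvalues from the quadratic λ² - 9λ + 12 = 0:
  Δ = 9² - 4·12 = 81 - 48 = 33,  λ = (9 ± √33)/2 = (9 ± 5.7446)/2 ≈ 7.3723 or 1.6277.
  Sorted: λ_1 = 7.3723,  λ_2 = 6,  λ_3 = 1.6277  (check: sum = 15 = tr ✓).

Step 4 — unit eigenvector for λ_1 ≈ 7.3723: v spans the null space of (Sigma - λ_1 I), whose rows are
  r_1 = (-3.3723, 2, 1),  r_2 = (2, -3.3723, -1),  r_3 = (1, -1, -0.3723).
  v is orthogonal to every row, so take v ∝ r_1 × r_2 = ((2)·(-1) - (1)·(-3.3723), (1)·(2) - (-3.3723)·(-1), (-3.3723)·(-3.3723) - (2)·(2)) ≈ (1.3723, -1.3723, 7.3723).
  Let u = (1.3723, -1.3723, 7.3723).
  ||u|| = √((1.3723)² + (-1.3723)² + (7.3723)²) = √(58.1168) ≈ 7.6234,  v_1 = u/||u|| ≈ (0.18, -0.18, 0.9671) (||v_1|| = 1).

λ_1 = 7.3723,  λ_2 = 6,  λ_3 = 1.6277;  v_1 ≈ (0.18, -0.18, 0.9671)


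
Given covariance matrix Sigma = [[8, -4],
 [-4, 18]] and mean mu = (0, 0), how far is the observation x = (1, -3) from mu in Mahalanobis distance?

Step 1 — centre the observation: (x - mu) = (1, -3).

Step 2 — invert Sigma. det(Sigma) = 8·18 - (-4)² = 128.
  Sigma^{-1} = (1/det) · [[d, -b], [-b, a]] = [[0.1406, 0.0312],
 [0.0312, 0.0625]].

Step 3 — form the quadratic (x - mu)^T · Sigma^{-1} · (x - mu):
  Sigma^{-1} · (x - mu) = (0.0469, -0.1562).
  (x - mu)^T · [Sigma^{-1} · (x - mu)] = (1)·(0.0469) + (-3)·(-0.1562) = 0.5156.

Step 4 — take square root: d = √(0.5156) ≈ 0.7181.

d(x, mu) = √(0.5156) ≈ 0.7181


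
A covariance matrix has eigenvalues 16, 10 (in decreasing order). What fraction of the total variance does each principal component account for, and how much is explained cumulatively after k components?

Step 1 — total variance = trace(Sigma) = Σ λ_i = 16 + 10 = 26.

Step 2 — fraction explained by component i = λ_i / Σ λ:
  PC1: 16/26 = 0.6154
  PC2: 10/26 = 0.3846

Step 3 — cumulative fraction after k components = (λ_1 + ... + λ_k) / Σ λ:
  k = 1: 16/26 = 0.6154
  k = 2: (16 + 10)/26 = 26/26 = 1

Summary (fraction, with percent):

explained: PC1 0.6154 (61.54%), PC2 0.3846 (38.46%);  cumulative: 0.6154, 1


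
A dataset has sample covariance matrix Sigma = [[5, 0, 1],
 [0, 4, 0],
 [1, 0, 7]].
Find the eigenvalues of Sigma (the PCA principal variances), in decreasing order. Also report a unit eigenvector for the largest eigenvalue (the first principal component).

Step 1 — characteristic polynomial p(λ) = det(λI - Sigma) = λ³ - tr·λ² + c_1·λ - det, where tr = trace, c_1 = sum of the principal 2×2 minors, det = det(Sigma):
  tr = 5 + 4 + 7 = 16,
  c_1 = (5·4 - (0)²) + (5·7 - (1)²) + (4·7 - (0)²) = 20 + 34 + 28 = 82,
  det = 5·(4·7 - (0)²) - (0)·((0)·7 - (0)·(1)) + (1)·((0)·(0) - 4·(1)) = 5·(28) - (0)·(0) + (1)·(-4) = 136.
  So p(λ) = λ³ - 16λ² + 82λ - 136.
Step 2 — look for an integer root (rational root theorem: any rational root is an integer divisor of 136). Testing λ = 4:
  p(4) = 64 - 256 + 328 - 136 = 0  ✓
  Dividing out (λ - 4): p(λ) = (λ - 4)(λ² - 12λ + 34).
Step 3 — remaining eigenvalues from the quadratic λ² - 12λ + 34 = 0:
  Δ = 12² - 4·34 = 144 - 136 = 8,  λ = (12 ± √8)/2 = (12 ± 2.8284)/2 ≈ 7.4142 or 4.5858.
  Sorted: λ_1 = 7.4142,  λ_2 = 4.5858,  λ_3 = 4  (check: sum = 16 = tr ✓).

Step 4 — unit eigenvector for λ_1 ≈ 7.4142: v spans the null space of (Sigma - λ_1 I), whose rows are
  r_1 = (-2.4142, 0, 1),  r_2 = (0, -3.4142, 0),  r_3 = (1, 0, -0.4142).
  v is orthogonal to every row, so take v ∝ r_1 × r_2 = ((0)·(0) - (1)·(-3.4142), (1)·(0) - (-2.4142)·(0), (-2.4142)·(-3.4142) - (0)·(0)) ≈ (3.4142, 0, 8.2426).
  Let u = (3.4142, 0, 8.2426).
  ||u|| = √((3.4142)² + (0)² + (8.2426)²) = √(79.598) ≈ 8.9218,  v_1 = u/||u|| ≈ (0.3827, 0, 0.9239) (||v_1|| = 1).

λ_1 = 7.4142,  λ_2 = 4.5858,  λ_3 = 4;  v_1 ≈ (0.3827, 0, 0.9239)


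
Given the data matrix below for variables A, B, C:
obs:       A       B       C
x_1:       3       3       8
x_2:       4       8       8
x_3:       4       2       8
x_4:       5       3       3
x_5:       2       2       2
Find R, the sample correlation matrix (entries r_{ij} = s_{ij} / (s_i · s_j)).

Step 1 — column means:
  mean(A) = (3 + 4 + 4 + 5 + 2) / 5 = 18/5 = 3.6
  mean(B) = (3 + 8 + 2 + 3 + 2) / 5 = 18/5 = 3.6
  mean(C) = (8 + 8 + 8 + 3 + 2) / 5 = 29/5 = 5.8

Step 2 — sample variances and covariances s[i,j] = (1/(n-1)) · Σ_k (x_{k,i} - mean_i) · (x_{k,j} - mean_j), with n-1 = 4:
  s[A,A] = ((-0.6)·(-0.6) + (0.4)·(0.4) + (0.4)·(0.4) + (1.4)·(1.4) + (-1.6)·(-1.6)) / 4 = 5.2/4 = 1.3
  s[A,B] = ((-0.6)·(-0.6) + (0.4)·(4.4) + (0.4)·(-1.6) + (1.4)·(-0.6) + (-1.6)·(-1.6)) / 4 = 3.2/4 = 0.8
  s[A,C] = ((-0.6)·(2.2) + (0.4)·(2.2) + (0.4)·(2.2) + (1.4)·(-2.8) + (-1.6)·(-3.8)) / 4 = 2.6/4 = 0.65
  s[B,B] = ((-0.6)·(-0.6) + (4.4)·(4.4) + (-1.6)·(-1.6) + (-0.6)·(-0.6) + (-1.6)·(-1.6)) / 4 = 25.2/4 = 6.3
  s[B,C] = ((-0.6)·(2.2) + (4.4)·(2.2) + (-1.6)·(2.2) + (-0.6)·(-2.8) + (-1.6)·(-3.8)) / 4 = 12.6/4 = 3.15
  s[C,C] = ((2.2)·(2.2) + (2.2)·(2.2) + (2.2)·(2.2) + (-2.8)·(-2.8) + (-3.8)·(-3.8)) / 4 = 36.8/4 = 9.2
  Sample standard deviations s_i = √(s[i,i]):
  s(A) = √(1.3) = 1.1402
  s(B) = √(6.3) = 2.51
  s(C) = √(9.2) = 3.0332

Step 3 — r_{ij} = s_{ij} / (s_i · s_j):
  r[A,A] = 1 (diagonal).
  r[A,B] = 0.8 / (1.1402 · 2.51) = 0.8 / 2.8618 = 0.2795
  r[A,C] = 0.65 / (1.1402 · 3.0332) = 0.65 / 3.4583 = 0.188
  r[B,B] = 1 (diagonal).
  r[B,C] = 3.15 / (2.51 · 3.0332) = 3.15 / 7.6131 = 0.4138
  r[C,C] = 1 (diagonal).

R is symmetric with unit diagonal. Assembling:

R = [[1, 0.2795, 0.188],
 [0.2795, 1, 0.4138],
 [0.188, 0.4138, 1]]


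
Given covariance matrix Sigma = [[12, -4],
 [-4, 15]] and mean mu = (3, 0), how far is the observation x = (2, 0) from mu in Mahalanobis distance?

Step 1 — centre the observation: (x - mu) = (-1, 0).

Step 2 — invert Sigma. det(Sigma) = 12·15 - (-4)² = 164.
  Sigma^{-1} = (1/det) · [[d, -b], [-b, a]] = [[0.0915, 0.0244],
 [0.0244, 0.0732]].

Step 3 — form the quadratic (x - mu)^T · Sigma^{-1} · (x - mu):
  Sigma^{-1} · (x - mu) = (-0.0915, -0.0244).
  (x - mu)^T · [Sigma^{-1} · (x - mu)] = (-1)·(-0.0915) + (0)·(-0.0244) = 0.0915.

Step 4 — take square root: d = √(0.0915) ≈ 0.3024.

d(x, mu) = √(0.0915) ≈ 0.3024


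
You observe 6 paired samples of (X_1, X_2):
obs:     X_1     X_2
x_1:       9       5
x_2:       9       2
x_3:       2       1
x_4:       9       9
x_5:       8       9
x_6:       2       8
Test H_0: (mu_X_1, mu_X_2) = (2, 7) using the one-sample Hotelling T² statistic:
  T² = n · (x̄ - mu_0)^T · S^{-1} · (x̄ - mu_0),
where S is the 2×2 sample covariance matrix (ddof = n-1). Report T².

Step 1 — sample mean vector:
  mean(X_1) = (9 + 9 + 2 + 9 + 8 + 2) / 6 = 39/6 = 6.5
  mean(X_2) = (5 + 2 + 1 + 9 + 9 + 8) / 6 = 34/6 = 5.6667
  x̄ = (6.5, 5.6667),  deviation x̄ - mu_0 = (6.5, 5.6667) - (2, 7) = (4.5, -1.3333).

Step 2 — sample covariance matrix, S[i,j] = (1/(n-1)) · Σ_k (x_{k,i} - mean_i) · (x_{k,j} - mean_j), divisor n-1 = 5:
  S[X_1,X_1] = ((2.5)·(2.5) + (2.5)·(2.5) + (-4.5)·(-4.5) + (2.5)·(2.5) + (1.5)·(1.5) + (-4.5)·(-4.5)) / 5 = 61.5/5 = 12.3
  S[X_1,X_2] = ((2.5)·(-0.6667) + (2.5)·(-3.6667) + (-4.5)·(-4.6667) + (2.5)·(3.3333) + (1.5)·(3.3333) + (-4.5)·(2.3333)) / 5 = 13/5 = 2.6
  S[X_2,X_2] = ((-0.6667)·(-0.6667) + (-3.6667)·(-3.6667) + (-4.6667)·(-4.6667) + (3.3333)·(3.3333) + (3.3333)·(3.3333) + (2.3333)·(2.3333)) / 5 = 63.3333/5 = 12.6667
  S = [[12.3, 2.6],
 [2.6, 12.6667]].

Step 3 — invert S. det(S) = 12.3·12.6667 - (2.6)² = 149.04.
  S^{-1} = (1/det) · [[d, -b], [-b, a]] = [[0.085, -0.0174],
 [-0.0174, 0.0825]].

Step 4 — quadratic form (x̄ - mu_0)^T · S^{-1} · (x̄ - mu_0):
  S^{-1} · (x̄ - mu_0) = (0.4057, -0.1885),
  (x̄ - mu_0)^T · [...] = (4.5)·(0.4057) + (-1.3333)·(-0.1885) = 2.0771.

Step 5 — scale by n: T² = 6 · 2.0771 = 12.4624.

T² ≈ 12.4624


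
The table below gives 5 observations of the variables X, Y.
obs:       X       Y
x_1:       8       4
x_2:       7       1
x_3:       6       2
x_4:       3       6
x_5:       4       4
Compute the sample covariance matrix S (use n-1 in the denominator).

Step 1 — column means:
  mean(X) = (8 + 7 + 6 + 3 + 4) / 5 = 28/5 = 5.6
  mean(Y) = (4 + 1 + 2 + 6 + 4) / 5 = 17/5 = 3.4

Step 2 — sample covariance S[i,j] = (1/(n-1)) · Σ_k (x_{k,i} - mean_i) · (x_{k,j} - mean_j), with n-1 = 4.
  S[X,X] = ((2.4)·(2.4) + (1.4)·(1.4) + (0.4)·(0.4) + (-2.6)·(-2.6) + (-1.6)·(-1.6)) / 4 = 17.2/4 = 4.3
  S[X,Y] = ((2.4)·(0.6) + (1.4)·(-2.4) + (0.4)·(-1.4) + (-2.6)·(2.6) + (-1.6)·(0.6)) / 4 = -10.2/4 = -2.55
  S[Y,Y] = ((0.6)·(0.6) + (-2.4)·(-2.4) + (-1.4)·(-1.4) + (2.6)·(2.6) + (0.6)·(0.6)) / 4 = 15.2/4 = 3.8

S is symmetric (S[j,i] = S[i,j]). Assembling:

S = [[4.3, -2.55],
 [-2.55, 3.8]]


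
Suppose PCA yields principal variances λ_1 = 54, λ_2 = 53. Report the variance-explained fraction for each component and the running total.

Step 1 — total variance = trace(Sigma) = Σ λ_i = 54 + 53 = 107.

Step 2 — fraction explained by component i = λ_i / Σ λ:
  PC1: 54/107 = 0.5047
  PC2: 53/107 = 0.4953

Step 3 — cumulative fraction after k components = (λ_1 + ... + λ_k) / Σ λ:
  k = 1: 54/107 = 0.5047
  k = 2: (54 + 53)/107 = 107/107 = 1

Summary (fraction, with percent):

explained: PC1 0.5047 (50.47%), PC2 0.4953 (49.53%);  cumulative: 0.5047, 1


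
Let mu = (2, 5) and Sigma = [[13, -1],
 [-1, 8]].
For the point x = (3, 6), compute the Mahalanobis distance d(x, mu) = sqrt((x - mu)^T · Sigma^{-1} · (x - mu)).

Step 1 — centre the observation: (x - mu) = (1, 1).

Step 2 — invert Sigma. det(Sigma) = 13·8 - (-1)² = 103.
  Sigma^{-1} = (1/det) · [[d, -b], [-b, a]] = [[0.0777, 0.0097],
 [0.0097, 0.1262]].

Step 3 — form the quadratic (x - mu)^T · Sigma^{-1} · (x - mu):
  Sigma^{-1} · (x - mu) = (0.0874, 0.1359).
  (x - mu)^T · [Sigma^{-1} · (x - mu)] = (1)·(0.0874) + (1)·(0.1359) = 0.2233.

Step 4 — take square root: d = √(0.2233) ≈ 0.4725.

d(x, mu) = √(0.2233) ≈ 0.4725


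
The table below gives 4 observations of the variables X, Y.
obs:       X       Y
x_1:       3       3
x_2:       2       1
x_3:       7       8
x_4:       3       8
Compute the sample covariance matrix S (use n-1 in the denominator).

Step 1 — column means:
  mean(X) = (3 + 2 + 7 + 3) / 4 = 15/4 = 3.75
  mean(Y) = (3 + 1 + 8 + 8) / 4 = 20/4 = 5

Step 2 — sample covariance S[i,j] = (1/(n-1)) · Σ_k (x_{k,i} - mean_i) · (x_{k,j} - mean_j), with n-1 = 3.
  S[X,X] = ((-0.75)·(-0.75) + (-1.75)·(-1.75) + (3.25)·(3.25) + (-0.75)·(-0.75)) / 3 = 14.75/3 = 4.9167
  S[X,Y] = ((-0.75)·(-2) + (-1.75)·(-4) + (3.25)·(3) + (-0.75)·(3)) / 3 = 16/3 = 5.3333
  S[Y,Y] = ((-2)·(-2) + (-4)·(-4) + (3)·(3) + (3)·(3)) / 3 = 38/3 = 12.6667

S is symmetric (S[j,i] = S[i,j]). Assembling:

S = [[4.9167, 5.3333],
 [5.3333, 12.6667]]


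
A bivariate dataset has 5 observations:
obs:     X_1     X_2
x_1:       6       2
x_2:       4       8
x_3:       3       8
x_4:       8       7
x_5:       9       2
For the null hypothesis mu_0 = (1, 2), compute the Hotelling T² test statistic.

Step 1 — sample mean vector:
  mean(X_1) = (6 + 4 + 3 + 8 + 9) / 5 = 30/5 = 6
  mean(X_2) = (2 + 8 + 8 + 7 + 2) / 5 = 27/5 = 5.4
  x̄ = (6, 5.4),  deviation x̄ - mu_0 = (6, 5.4) - (1, 2) = (5, 3.4).

Step 2 — sample covariance matrix, S[i,j] = (1/(n-1)) · Σ_k (x_{k,i} - mean_i) · (x_{k,j} - mean_j), divisor n-1 = 4:
  S[X_1,X_1] = ((0)·(0) + (-2)·(-2) + (-3)·(-3) + (2)·(2) + (3)·(3)) / 4 = 26/4 = 6.5
  S[X_1,X_2] = ((0)·(-3.4) + (-2)·(2.6) + (-3)·(2.6) + (2)·(1.6) + (3)·(-3.4)) / 4 = -20/4 = -5
  S[X_2,X_2] = ((-3.4)·(-3.4) + (2.6)·(2.6) + (2.6)·(2.6) + (1.6)·(1.6) + (-3.4)·(-3.4)) / 4 = 39.2/4 = 9.8
  S = [[6.5, -5],
 [-5, 9.8]].

Step 3 — invert S. det(S) = 6.5·9.8 - (-5)² = 38.7.
  S^{-1} = (1/det) · [[d, -b], [-b, a]] = [[0.2532, 0.1292],
 [0.1292, 0.168]].

Step 4 — quadratic form (x̄ - mu_0)^T · S^{-1} · (x̄ - mu_0):
  S^{-1} · (x̄ - mu_0) = (1.7054, 1.2171),
  (x̄ - mu_0)^T · [...] = (5)·(1.7054) + (3.4)·(1.2171) = 12.6651.

Step 5 — scale by n: T² = 5 · 12.6651 = 63.3256.

T² ≈ 63.3256


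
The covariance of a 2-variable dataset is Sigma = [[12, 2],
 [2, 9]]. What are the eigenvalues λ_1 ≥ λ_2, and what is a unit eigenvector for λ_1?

Step 1 — characteristic polynomial of 2×2 Sigma:
  det(Sigma - λI) = λ² - trace · λ + det = 0.
  trace = 12 + 9 = 21, det = 12·9 - (2)² = 104.
Step 2 — discriminant:
  Δ = trace² - 4·det = 441 - 416 = 25.
Step 3 — eigenvalues:
  λ = (trace ± √Δ)/2 = (21 ± 5)/2,
  λ_1 = 13,  λ_2 = 8.

Step 4 — unit eigenvector for λ_1: solve (Sigma - λ_1 I)v = 0. First row:
  (12 - 13)·v_x + (2)·v_y = 0, i.e. (-1)·v_x + (2)·v_y = 0,
  so v ∝ (b, λ_1 - a) = (2, 1) = u.
  ||u|| = √((2)² + (1)²) = √(5) ≈ 2.2361,
  v_1 = u/||u|| ≈ (0.8944, 0.4472) (||v_1|| = 1).

λ_1 = 13,  λ_2 = 8;  v_1 ≈ (0.8944, 0.4472)


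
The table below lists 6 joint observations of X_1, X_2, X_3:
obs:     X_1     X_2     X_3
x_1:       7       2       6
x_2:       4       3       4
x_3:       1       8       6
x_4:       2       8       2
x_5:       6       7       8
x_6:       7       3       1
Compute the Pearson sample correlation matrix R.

Step 1 — column means:
  mean(X_1) = (7 + 4 + 1 + 2 + 6 + 7) / 6 = 27/6 = 4.5
  mean(X_2) = (2 + 3 + 8 + 8 + 7 + 3) / 6 = 31/6 = 5.1667
  mean(X_3) = (6 + 4 + 6 + 2 + 8 + 1) / 6 = 27/6 = 4.5

Step 2 — sample variances and covariances s[i,j] = (1/(n-1)) · Σ_k (x_{k,i} - mean_i) · (x_{k,j} - mean_j), with n-1 = 5:
  s[X_1,X_1] = ((2.5)·(2.5) + (-0.5)·(-0.5) + (-3.5)·(-3.5) + (-2.5)·(-2.5) + (1.5)·(1.5) + (2.5)·(2.5)) / 5 = 33.5/5 = 6.7
  s[X_1,X_2] = ((2.5)·(-3.1667) + (-0.5)·(-2.1667) + (-3.5)·(2.8333) + (-2.5)·(2.8333) + (1.5)·(1.8333) + (2.5)·(-2.1667)) / 5 = -26.5/5 = -5.3
  s[X_1,X_3] = ((2.5)·(1.5) + (-0.5)·(-0.5) + (-3.5)·(1.5) + (-2.5)·(-2.5) + (1.5)·(3.5) + (2.5)·(-3.5)) / 5 = 1.5/5 = 0.3
  s[X_2,X_2] = ((-3.1667)·(-3.1667) + (-2.1667)·(-2.1667) + (2.8333)·(2.8333) + (2.8333)·(2.8333) + (1.8333)·(1.8333) + (-2.1667)·(-2.1667)) / 5 = 38.8333/5 = 7.7667
  s[X_2,X_3] = ((-3.1667)·(1.5) + (-2.1667)·(-0.5) + (2.8333)·(1.5) + (2.8333)·(-2.5) + (1.8333)·(3.5) + (-2.1667)·(-3.5)) / 5 = 7.5/5 = 1.5
  s[X_3,X_3] = ((1.5)·(1.5) + (-0.5)·(-0.5) + (1.5)·(1.5) + (-2.5)·(-2.5) + (3.5)·(3.5) + (-3.5)·(-3.5)) / 5 = 35.5/5 = 7.1
  Sample standard deviations s_i = √(s[i,i]):
  s(X_1) = √(6.7) = 2.5884
  s(X_2) = √(7.7667) = 2.7869
  s(X_3) = √(7.1) = 2.6646

Step 3 — r_{ij} = s_{ij} / (s_i · s_j):
  r[X_1,X_1] = 1 (diagonal).
  r[X_1,X_2] = -5.3 / (2.5884 · 2.7869) = -5.3 / 7.2136 = -0.7347
  r[X_1,X_3] = 0.3 / (2.5884 · 2.6646) = 0.3 / 6.8971 = 0.0435
  r[X_2,X_2] = 1 (diagonal).
  r[X_2,X_3] = 1.5 / (2.7869 · 2.6646) = 1.5 / 7.4259 = 0.202
  r[X_3,X_3] = 1 (diagonal).

R is symmetric with unit diagonal. Assembling:

R = [[1, -0.7347, 0.0435],
 [-0.7347, 1, 0.202],
 [0.0435, 0.202, 1]]


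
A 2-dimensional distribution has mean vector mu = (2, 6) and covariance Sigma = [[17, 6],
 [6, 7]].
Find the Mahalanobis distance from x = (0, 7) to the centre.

Step 1 — centre the observation: (x - mu) = (-2, 1).

Step 2 — invert Sigma. det(Sigma) = 17·7 - (6)² = 83.
  Sigma^{-1} = (1/det) · [[d, -b], [-b, a]] = [[0.0843, -0.0723],
 [-0.0723, 0.2048]].

Step 3 — form the quadratic (x - mu)^T · Sigma^{-1} · (x - mu):
  Sigma^{-1} · (x - mu) = (-0.241, 0.3494).
  (x - mu)^T · [Sigma^{-1} · (x - mu)] = (-2)·(-0.241) + (1)·(0.3494) = 0.8313.

Step 4 — take square root: d = √(0.8313) ≈ 0.9118.

d(x, mu) = √(0.8313) ≈ 0.9118


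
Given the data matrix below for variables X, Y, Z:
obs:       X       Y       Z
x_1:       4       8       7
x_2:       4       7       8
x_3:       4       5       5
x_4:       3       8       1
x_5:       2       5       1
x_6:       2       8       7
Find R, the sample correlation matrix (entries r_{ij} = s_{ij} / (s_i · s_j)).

Step 1 — column means:
  mean(X) = (4 + 4 + 4 + 3 + 2 + 2) / 6 = 19/6 = 3.1667
  mean(Y) = (8 + 7 + 5 + 8 + 5 + 8) / 6 = 41/6 = 6.8333
  mean(Z) = (7 + 8 + 5 + 1 + 1 + 7) / 6 = 29/6 = 4.8333

Step 2 — sample variances and covariances s[i,j] = (1/(n-1)) · Σ_k (x_{k,i} - mean_i) · (x_{k,j} - mean_j), with n-1 = 5:
  s[X,X] = ((0.8333)·(0.8333) + (0.8333)·(0.8333) + (0.8333)·(0.8333) + (-0.1667)·(-0.1667) + (-1.1667)·(-1.1667) + (-1.1667)·(-1.1667)) / 5 = 4.8333/5 = 0.9667
  s[X,Y] = ((0.8333)·(1.1667) + (0.8333)·(0.1667) + (0.8333)·(-1.8333) + (-0.1667)·(1.1667) + (-1.1667)·(-1.8333) + (-1.1667)·(1.1667)) / 5 = 0.1667/5 = 0.0333
  s[X,Z] = ((0.8333)·(2.1667) + (0.8333)·(3.1667) + (0.8333)·(0.1667) + (-0.1667)·(-3.8333) + (-1.1667)·(-3.8333) + (-1.1667)·(2.1667)) / 5 = 7.1667/5 = 1.4333
  s[Y,Y] = ((1.1667)·(1.1667) + (0.1667)·(0.1667) + (-1.8333)·(-1.8333) + (1.1667)·(1.1667) + (-1.8333)·(-1.8333) + (1.1667)·(1.1667)) / 5 = 10.8333/5 = 2.1667
  s[Y,Z] = ((1.1667)·(2.1667) + (0.1667)·(3.1667) + (-1.8333)·(0.1667) + (1.1667)·(-3.8333) + (-1.8333)·(-3.8333) + (1.1667)·(2.1667)) / 5 = 7.8333/5 = 1.5667
  s[Z,Z] = ((2.1667)·(2.1667) + (3.1667)·(3.1667) + (0.1667)·(0.1667) + (-3.8333)·(-3.8333) + (-3.8333)·(-3.8333) + (2.1667)·(2.1667)) / 5 = 48.8333/5 = 9.7667
  Sample standard deviations s_i = √(s[i,i]):
  s(X) = √(0.9667) = 0.9832
  s(Y) = √(2.1667) = 1.472
  s(Z) = √(9.7667) = 3.1252

Step 3 — r_{ij} = s_{ij} / (s_i · s_j):
  r[X,X] = 1 (diagonal).
  r[X,Y] = 0.0333 / (0.9832 · 1.472) = 0.0333 / 1.4472 = 0.023
  r[X,Z] = 1.4333 / (0.9832 · 3.1252) = 1.4333 / 3.0726 = 0.4665
  r[Y,Y] = 1 (diagonal).
  r[Y,Z] = 1.5667 / (1.472 · 3.1252) = 1.5667 / 4.6001 = 0.3406
  r[Z,Z] = 1 (diagonal).

R is symmetric with unit diagonal. Assembling:

R = [[1, 0.023, 0.4665],
 [0.023, 1, 0.3406],
 [0.4665, 0.3406, 1]]


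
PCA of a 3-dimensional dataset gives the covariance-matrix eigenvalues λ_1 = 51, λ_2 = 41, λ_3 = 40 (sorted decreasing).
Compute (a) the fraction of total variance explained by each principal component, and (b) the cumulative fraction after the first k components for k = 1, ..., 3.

Step 1 — total variance = trace(Sigma) = Σ λ_i = 51 + 41 + 40 = 132.

Step 2 — fraction explained by component i = λ_i / Σ λ:
  PC1: 51/132 = 0.3864
  PC2: 41/132 = 0.3106
  PC3: 40/132 = 0.303

Step 3 — cumulative fraction after k components = (λ_1 + ... + λ_k) / Σ λ:
  k = 1: 51/132 = 0.3864
  k = 2: (51 + 41)/132 = 92/132 = 0.697
  k = 3: (51 + 41 + 40)/132 = 132/132 = 1

Summary (fraction, with percent):

explained: PC1 0.3864 (38.64%), PC2 0.3106 (31.06%), PC3 0.303 (30.3%);  cumulative: 0.3864, 0.697, 1


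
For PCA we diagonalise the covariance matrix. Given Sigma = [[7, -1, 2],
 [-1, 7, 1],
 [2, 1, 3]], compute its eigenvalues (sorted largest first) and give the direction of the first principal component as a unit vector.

Step 1 — characteristic polynomial p(λ) = det(λI - Sigma) = λ³ - tr·λ² + c_1·λ - det, where tr = trace, c_1 = sum of the principal 2×2 minors, det = det(Sigma):
  tr = 7 + 7 + 3 = 17,
  c_1 = (7·7 - (-1)²) + (7·3 - (2)²) + (7·3 - (1)²) = 48 + 17 + 20 = 85,
  det = 7·(7·3 - (1)²) - (-1)·((-1)·3 - (1)·(2)) + (2)·((-1)·(1) - 7·(2)) = 7·(20) - (-1)·(-5) + (2)·(-15) = 105.
  So p(λ) = λ³ - 17λ² + 85λ - 105.
Step 2 — look for an integer root (rational root theorem: any rational root is an integer divisor of 105). Testing λ = 7:
  p(7) = 343 - 833 + 595 - 105 = 0  ✓
  Dividing out (λ - 7): p(λ) = (λ - 7)(λ² - 10λ + 15).
Step 3 — remaining eigenvalues from the quadratic λ² - 10λ + 15 = 0:
  Δ = 10² - 4·15 = 100 - 60 = 40,  λ = (10 ± √40)/2 = (10 ± 6.3246)/2 ≈ 8.1623 or 1.8377.
  Sorted: λ_1 = 8.1623,  λ_2 = 7,  λ_3 = 1.8377  (check: sum = 17 = tr ✓).

Step 4 — unit eigenvector for λ_1 ≈ 8.1623: v spans the null space of (Sigma - λ_1 I), whose rows are
  r_1 = (-1.1623, -1, 2),  r_2 = (-1, -1.1623, 1),  r_3 = (2, 1, -5.1623).
  v is orthogonal to every row, so take v ∝ r_1 × r_2 = ((-1)·(1) - (2)·(-1.1623), (2)·(-1) - (-1.1623)·(1), (-1.1623)·(-1.1623) - (-1)·(-1)) ≈ (1.3246, -0.8377, 0.3509).
  Let u = (1.3246, -0.8377, 0.3509).
  ||u|| = √((1.3246)² + (-0.8377)² + (0.3509)²) = √(2.5793) ≈ 1.606,  v_1 = u/||u|| ≈ (0.8247, -0.5216, 0.2185) (||v_1|| = 1).

λ_1 = 8.1623,  λ_2 = 7,  λ_3 = 1.8377;  v_1 ≈ (0.8247, -0.5216, 0.2185)


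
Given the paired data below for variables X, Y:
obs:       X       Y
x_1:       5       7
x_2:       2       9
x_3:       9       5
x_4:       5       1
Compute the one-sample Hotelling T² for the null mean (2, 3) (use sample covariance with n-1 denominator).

Step 1 — sample mean vector:
  mean(X) = (5 + 2 + 9 + 5) / 4 = 21/4 = 5.25
  mean(Y) = (7 + 9 + 5 + 1) / 4 = 22/4 = 5.5
  x̄ = (5.25, 5.5),  deviation x̄ - mu_0 = (5.25, 5.5) - (2, 3) = (3.25, 2.5).

Step 2 — sample covariance matrix, S[i,j] = (1/(n-1)) · Σ_k (x_{k,i} - mean_i) · (x_{k,j} - mean_j), divisor n-1 = 3:
  S[X,X] = ((-0.25)·(-0.25) + (-3.25)·(-3.25) + (3.75)·(3.75) + (-0.25)·(-0.25)) / 3 = 24.75/3 = 8.25
  S[X,Y] = ((-0.25)·(1.5) + (-3.25)·(3.5) + (3.75)·(-0.5) + (-0.25)·(-4.5)) / 3 = -12.5/3 = -4.1667
  S[Y,Y] = ((1.5)·(1.5) + (3.5)·(3.5) + (-0.5)·(-0.5) + (-4.5)·(-4.5)) / 3 = 35/3 = 11.6667
  S = [[8.25, -4.1667],
 [-4.1667, 11.6667]].

Step 3 — invert S. det(S) = 8.25·11.6667 - (-4.1667)² = 78.8889.
  S^{-1} = (1/det) · [[d, -b], [-b, a]] = [[0.1479, 0.0528],
 [0.0528, 0.1046]].

Step 4 — quadratic form (x̄ - mu_0)^T · S^{-1} · (x̄ - mu_0):
  S^{-1} · (x̄ - mu_0) = (0.6127, 0.4331),
  (x̄ - mu_0)^T · [...] = (3.25)·(0.6127) + (2.5)·(0.4331) = 3.0739.

Step 5 — scale by n: T² = 4 · 3.0739 = 12.2958.

T² ≈ 12.2958


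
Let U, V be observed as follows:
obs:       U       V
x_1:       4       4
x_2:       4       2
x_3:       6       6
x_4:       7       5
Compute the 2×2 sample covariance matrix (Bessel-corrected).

Step 1 — column means:
  mean(U) = (4 + 4 + 6 + 7) / 4 = 21/4 = 5.25
  mean(V) = (4 + 2 + 6 + 5) / 4 = 17/4 = 4.25

Step 2 — sample covariance S[i,j] = (1/(n-1)) · Σ_k (x_{k,i} - mean_i) · (x_{k,j} - mean_j), with n-1 = 3.
  S[U,U] = ((-1.25)·(-1.25) + (-1.25)·(-1.25) + (0.75)·(0.75) + (1.75)·(1.75)) / 3 = 6.75/3 = 2.25
  S[U,V] = ((-1.25)·(-0.25) + (-1.25)·(-2.25) + (0.75)·(1.75) + (1.75)·(0.75)) / 3 = 5.75/3 = 1.9167
  S[V,V] = ((-0.25)·(-0.25) + (-2.25)·(-2.25) + (1.75)·(1.75) + (0.75)·(0.75)) / 3 = 8.75/3 = 2.9167

S is symmetric (S[j,i] = S[i,j]). Assembling:

S = [[2.25, 1.9167],
 [1.9167, 2.9167]]


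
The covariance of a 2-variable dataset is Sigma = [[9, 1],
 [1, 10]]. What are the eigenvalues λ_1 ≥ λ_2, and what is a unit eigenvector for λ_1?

Step 1 — characteristic polynomial of 2×2 Sigma:
  det(Sigma - λI) = λ² - trace · λ + det = 0.
  trace = 9 + 10 = 19, det = 9·10 - (1)² = 89.
Step 2 — discriminant:
  Δ = trace² - 4·det = 361 - 356 = 5.
Step 3 — eigenvalues:
  λ = (trace ± √Δ)/2 = (19 ± 2.2361)/2,
  λ_1 = 10.618,  λ_2 = 8.382.

Step 4 — unit eigenvector for λ_1: solve (Sigma - λ_1 I)v = 0. First row:
  (9 - 10.618)·v_x + (1)·v_y = 0, i.e. (-1.618)·v_x + (1)·v_y = 0,
  so v ∝ (b, λ_1 - a) = (1, 1.618) = u.
  ||u|| = √((1)² + (1.618)²) = √(3.618) ≈ 1.9021,
  v_1 = u/||u|| ≈ (0.5257, 0.8507) (||v_1|| = 1).

λ_1 = 10.618,  λ_2 = 8.382;  v_1 ≈ (0.5257, 0.8507)


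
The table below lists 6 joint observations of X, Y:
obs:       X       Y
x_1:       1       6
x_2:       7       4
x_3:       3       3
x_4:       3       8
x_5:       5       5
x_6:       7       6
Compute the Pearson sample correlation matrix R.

Step 1 — column means:
  mean(X) = (1 + 7 + 3 + 3 + 5 + 7) / 6 = 26/6 = 4.3333
  mean(Y) = (6 + 4 + 3 + 8 + 5 + 6) / 6 = 32/6 = 5.3333

Step 2 — sample variances and covariances s[i,j] = (1/(n-1)) · Σ_k (x_{k,i} - mean_i) · (x_{k,j} - mean_j), with n-1 = 5:
  s[X,X] = ((-3.3333)·(-3.3333) + (2.6667)·(2.6667) + (-1.3333)·(-1.3333) + (-1.3333)·(-1.3333) + (0.6667)·(0.6667) + (2.6667)·(2.6667)) / 5 = 29.3333/5 = 5.8667
  s[X,Y] = ((-3.3333)·(0.6667) + (2.6667)·(-1.3333) + (-1.3333)·(-2.3333) + (-1.3333)·(2.6667) + (0.6667)·(-0.3333) + (2.6667)·(0.6667)) / 5 = -4.6667/5 = -0.9333
  s[Y,Y] = ((0.6667)·(0.6667) + (-1.3333)·(-1.3333) + (-2.3333)·(-2.3333) + (2.6667)·(2.6667) + (-0.3333)·(-0.3333) + (0.6667)·(0.6667)) / 5 = 15.3333/5 = 3.0667
  Sample standard deviations s_i = √(s[i,i]):
  s(X) = √(5.8667) = 2.4221
  s(Y) = √(3.0667) = 1.7512

Step 3 — r_{ij} = s_{ij} / (s_i · s_j):
  r[X,X] = 1 (diagonal).
  r[X,Y] = -0.9333 / (2.4221 · 1.7512) = -0.9333 / 4.2416 = -0.22
  r[Y,Y] = 1 (diagonal).

R is symmetric with unit diagonal. Assembling:

R = [[1, -0.22],
 [-0.22, 1]]


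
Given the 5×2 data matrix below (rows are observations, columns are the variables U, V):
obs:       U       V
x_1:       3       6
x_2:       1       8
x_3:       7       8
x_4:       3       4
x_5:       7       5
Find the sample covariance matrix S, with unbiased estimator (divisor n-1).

Step 1 — column means:
  mean(U) = (3 + 1 + 7 + 3 + 7) / 5 = 21/5 = 4.2
  mean(V) = (6 + 8 + 8 + 4 + 5) / 5 = 31/5 = 6.2

Step 2 — sample covariance S[i,j] = (1/(n-1)) · Σ_k (x_{k,i} - mean_i) · (x_{k,j} - mean_j), with n-1 = 4.
  S[U,U] = ((-1.2)·(-1.2) + (-3.2)·(-3.2) + (2.8)·(2.8) + (-1.2)·(-1.2) + (2.8)·(2.8)) / 4 = 28.8/4 = 7.2
  S[U,V] = ((-1.2)·(-0.2) + (-3.2)·(1.8) + (2.8)·(1.8) + (-1.2)·(-2.2) + (2.8)·(-1.2)) / 4 = -1.2/4 = -0.3
  S[V,V] = ((-0.2)·(-0.2) + (1.8)·(1.8) + (1.8)·(1.8) + (-2.2)·(-2.2) + (-1.2)·(-1.2)) / 4 = 12.8/4 = 3.2

S is symmetric (S[j,i] = S[i,j]). Assembling:

S = [[7.2, -0.3],
 [-0.3, 3.2]]


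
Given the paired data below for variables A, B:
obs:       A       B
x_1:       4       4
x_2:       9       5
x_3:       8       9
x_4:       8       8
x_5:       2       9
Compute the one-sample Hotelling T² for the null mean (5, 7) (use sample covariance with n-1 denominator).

Step 1 — sample mean vector:
  mean(A) = (4 + 9 + 8 + 8 + 2) / 5 = 31/5 = 6.2
  mean(B) = (4 + 5 + 9 + 8 + 9) / 5 = 35/5 = 7
  x̄ = (6.2, 7),  deviation x̄ - mu_0 = (6.2, 7) - (5, 7) = (1.2, 0).

Step 2 — sample covariance matrix, S[i,j] = (1/(n-1)) · Σ_k (x_{k,i} - mean_i) · (x_{k,j} - mean_j), divisor n-1 = 4:
  S[A,A] = ((-2.2)·(-2.2) + (2.8)·(2.8) + (1.8)·(1.8) + (1.8)·(1.8) + (-4.2)·(-4.2)) / 4 = 36.8/4 = 9.2
  S[A,B] = ((-2.2)·(-3) + (2.8)·(-2) + (1.8)·(2) + (1.8)·(1) + (-4.2)·(2)) / 4 = -2/4 = -0.5
  S[B,B] = ((-3)·(-3) + (-2)·(-2) + (2)·(2) + (1)·(1) + (2)·(2)) / 4 = 22/4 = 5.5
  S = [[9.2, -0.5],
 [-0.5, 5.5]].

Step 3 — invert S. det(S) = 9.2·5.5 - (-0.5)² = 50.35.
  S^{-1} = (1/det) · [[d, -b], [-b, a]] = [[0.1092, 0.0099],
 [0.0099, 0.1827]].

Step 4 — quadratic form (x̄ - mu_0)^T · S^{-1} · (x̄ - mu_0):
  S^{-1} · (x̄ - mu_0) = (0.1311, 0.0119),
  (x̄ - mu_0)^T · [...] = (1.2)·(0.1311) + (0)·(0.0119) = 0.1573.

Step 5 — scale by n: T² = 5 · 0.1573 = 0.7865.

T² ≈ 0.7865


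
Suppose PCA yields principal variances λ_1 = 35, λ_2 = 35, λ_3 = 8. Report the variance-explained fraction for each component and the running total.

Step 1 — total variance = trace(Sigma) = Σ λ_i = 35 + 35 + 8 = 78.

Step 2 — fraction explained by component i = λ_i / Σ λ:
  PC1: 35/78 = 0.4487
  PC2: 35/78 = 0.4487
  PC3: 8/78 = 0.1026

Step 3 — cumulative fraction after k components = (λ_1 + ... + λ_k) / Σ λ:
  k = 1: 35/78 = 0.4487
  k = 2: (35 + 35)/78 = 70/78 = 0.8974
  k = 3: (35 + 35 + 8)/78 = 78/78 = 1

Summary (fraction, with percent):

explained: PC1 0.4487 (44.87%), PC2 0.4487 (44.87%), PC3 0.1026 (10.26%);  cumulative: 0.4487, 0.8974, 1


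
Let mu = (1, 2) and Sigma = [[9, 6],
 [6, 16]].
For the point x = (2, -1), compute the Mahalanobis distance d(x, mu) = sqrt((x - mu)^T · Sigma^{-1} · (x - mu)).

Step 1 — centre the observation: (x - mu) = (1, -3).

Step 2 — invert Sigma. det(Sigma) = 9·16 - (6)² = 108.
  Sigma^{-1} = (1/det) · [[d, -b], [-b, a]] = [[0.1481, -0.0556],
 [-0.0556, 0.0833]].

Step 3 — form the quadratic (x - mu)^T · Sigma^{-1} · (x - mu):
  Sigma^{-1} · (x - mu) = (0.3148, -0.3056).
  (x - mu)^T · [Sigma^{-1} · (x - mu)] = (1)·(0.3148) + (-3)·(-0.3056) = 1.2315.

Step 4 — take square root: d = √(1.2315) ≈ 1.1097.

d(x, mu) = √(1.2315) ≈ 1.1097


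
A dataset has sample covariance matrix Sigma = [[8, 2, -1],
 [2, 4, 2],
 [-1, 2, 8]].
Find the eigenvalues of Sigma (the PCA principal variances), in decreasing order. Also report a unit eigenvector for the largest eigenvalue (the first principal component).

Step 1 — characteristic polynomial p(λ) = det(λI - Sigma) = λ³ - tr·λ² + c_1·λ - det, where tr = trace, c_1 = sum of the principal 2×2 minors, det = det(Sigma):
  tr = 8 + 4 + 8 = 20,
  c_1 = (8·4 - (2)²) + (8·8 - (-1)²) + (4·8 - (2)²) = 28 + 63 + 28 = 119,
  det = 8·(4·8 - (2)²) - (2)·((2)·8 - (2)·(-1)) + (-1)·((2)·(2) - 4·(-1)) = 8·(28) - (2)·(18) + (-1)·(8) = 180.
  So p(λ) = λ³ - 20λ² + 119λ - 180.
Step 2 — look for an integer root (rational root theorem: any rational root is an integer divisor of 180). Testing λ = 9:
  p(9) = 729 - 1620 + 1071 - 180 = 0  ✓
  Dividing out (λ - 9): p(λ) = (λ - 9)(λ² - 11λ + 20).
Step 3 — remaining eigenvalues from the quadratic λ² - 11λ + 20 = 0:
  Δ = 11² - 4·20 = 121 - 80 = 41,  λ = (11 ± √41)/2 = (11 ± 6.4031)/2 ≈ 8.7016 or 2.2984.
  Sorted: λ_1 = 9,  λ_2 = 8.7016,  λ_3 = 2.2984  (check: sum = 20 = tr ✓).

Step 4 — unit eigenvector for λ_1 = 9: v spans the null space of (Sigma - λ_1 I), whose rows are
  r_1 = (-1, 2, -1),  r_2 = (2, -5, 2),  r_3 = (-1, 2, -1).
  v is orthogonal to every row, so take v ∝ r_1 × r_2 = ((2)·(2) - (-1)·(-5), (-1)·(2) - (-1)·(2), (-1)·(-5) - (2)·(2)) = (-1, 0, 1).
  Rescale (multiply by -1 so the first nonzero entry is positive): u = (1, 0, -1).
  ||u|| = √((1)² + (0)² + (-1)²) = √(2) ≈ 1.4142,  v_1 = u/||u|| ≈ (0.7071, 0, -0.7071) (||v_1|| = 1).

λ_1 = 9,  λ_2 = 8.7016,  λ_3 = 2.2984;  v_1 ≈ (0.7071, 0, -0.7071)


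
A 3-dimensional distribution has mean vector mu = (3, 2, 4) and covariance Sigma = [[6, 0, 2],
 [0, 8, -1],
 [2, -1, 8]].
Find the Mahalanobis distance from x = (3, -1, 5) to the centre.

Step 1 — centre the observation: (x - mu) = (0, -3, 1).

Step 2 — invert Sigma (cofactor / det for 3×3, or solve directly):
  Sigma^{-1} = [[0.1821, -0.0058, -0.0462],
 [-0.0058, 0.1272, 0.0173],
 [-0.0462, 0.0173, 0.1387]].

Step 3 — form the quadratic (x - mu)^T · Sigma^{-1} · (x - mu):
  Sigma^{-1} · (x - mu) = (-0.0289, -0.3642, 0.0867).
  (x - mu)^T · [Sigma^{-1} · (x - mu)] = (0)·(-0.0289) + (-3)·(-0.3642) + (1)·(0.0867) = 1.1792.

Step 4 — take square root: d = √(1.1792) ≈ 1.0859.

d(x, mu) = √(1.1792) ≈ 1.0859


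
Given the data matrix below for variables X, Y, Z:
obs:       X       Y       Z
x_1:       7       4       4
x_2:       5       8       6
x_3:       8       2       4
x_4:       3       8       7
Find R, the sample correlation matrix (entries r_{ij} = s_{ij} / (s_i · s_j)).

Step 1 — column means:
  mean(X) = (7 + 5 + 8 + 3) / 4 = 23/4 = 5.75
  mean(Y) = (4 + 8 + 2 + 8) / 4 = 22/4 = 5.5
  mean(Z) = (4 + 6 + 4 + 7) / 4 = 21/4 = 5.25

Step 2 — sample variances and covariances s[i,j] = (1/(n-1)) · Σ_k (x_{k,i} - mean_i) · (x_{k,j} - mean_j), with n-1 = 3:
  s[X,X] = ((1.25)·(1.25) + (-0.75)·(-0.75) + (2.25)·(2.25) + (-2.75)·(-2.75)) / 3 = 14.75/3 = 4.9167
  s[X,Y] = ((1.25)·(-1.5) + (-0.75)·(2.5) + (2.25)·(-3.5) + (-2.75)·(2.5)) / 3 = -18.5/3 = -6.1667
  s[X,Z] = ((1.25)·(-1.25) + (-0.75)·(0.75) + (2.25)·(-1.25) + (-2.75)·(1.75)) / 3 = -9.75/3 = -3.25
  s[Y,Y] = ((-1.5)·(-1.5) + (2.5)·(2.5) + (-3.5)·(-3.5) + (2.5)·(2.5)) / 3 = 27/3 = 9
  s[Y,Z] = ((-1.5)·(-1.25) + (2.5)·(0.75) + (-3.5)·(-1.25) + (2.5)·(1.75)) / 3 = 12.5/3 = 4.1667
  s[Z,Z] = ((-1.25)·(-1.25) + (0.75)·(0.75) + (-1.25)·(-1.25) + (1.75)·(1.75)) / 3 = 6.75/3 = 2.25
  Sample standard deviations s_i = √(s[i,i]):
  s(X) = √(4.9167) = 2.2174
  s(Y) = √(9) = 3
  s(Z) = √(2.25) = 1.5

Step 3 — r_{ij} = s_{ij} / (s_i · s_j):
  r[X,X] = 1 (diagonal).
  r[X,Y] = -6.1667 / (2.2174 · 3) = -6.1667 / 6.6521 = -0.927
  r[X,Z] = -3.25 / (2.2174 · 1.5) = -3.25 / 3.326 = -0.9771
  r[Y,Y] = 1 (diagonal).
  r[Y,Z] = 4.1667 / (3 · 1.5) = 4.1667 / 4.5 = 0.9259
  r[Z,Z] = 1 (diagonal).

R is symmetric with unit diagonal. Assembling:

R = [[1, -0.927, -0.9771],
 [-0.927, 1, 0.9259],
 [-0.9771, 0.9259, 1]]


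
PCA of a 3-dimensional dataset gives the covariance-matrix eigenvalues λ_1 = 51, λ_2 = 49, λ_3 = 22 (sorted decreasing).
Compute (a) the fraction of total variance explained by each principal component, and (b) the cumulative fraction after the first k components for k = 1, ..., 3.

Step 1 — total variance = trace(Sigma) = Σ λ_i = 51 + 49 + 22 = 122.

Step 2 — fraction explained by component i = λ_i / Σ λ:
  PC1: 51/122 = 0.418
  PC2: 49/122 = 0.4016
  PC3: 22/122 = 0.1803

Step 3 — cumulative fraction after k components = (λ_1 + ... + λ_k) / Σ λ:
  k = 1: 51/122 = 0.418
  k = 2: (51 + 49)/122 = 100/122 = 0.8197
  k = 3: (51 + 49 + 22)/122 = 122/122 = 1

Summary (fraction, with percent):

explained: PC1 0.418 (41.8%), PC2 0.4016 (40.16%), PC3 0.1803 (18.03%);  cumulative: 0.418, 0.8197, 1


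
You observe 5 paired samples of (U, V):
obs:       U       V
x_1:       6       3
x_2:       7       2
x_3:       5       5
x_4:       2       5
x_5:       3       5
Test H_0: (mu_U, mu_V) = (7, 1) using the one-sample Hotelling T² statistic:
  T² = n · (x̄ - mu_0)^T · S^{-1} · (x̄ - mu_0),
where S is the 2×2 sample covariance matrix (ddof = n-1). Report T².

Step 1 — sample mean vector:
  mean(U) = (6 + 7 + 5 + 2 + 3) / 5 = 23/5 = 4.6
  mean(V) = (3 + 2 + 5 + 5 + 5) / 5 = 20/5 = 4
  x̄ = (4.6, 4),  deviation x̄ - mu_0 = (4.6, 4) - (7, 1) = (-2.4, 3).

Step 2 — sample covariance matrix, S[i,j] = (1/(n-1)) · Σ_k (x_{k,i} - mean_i) · (x_{k,j} - mean_j), divisor n-1 = 4:
  S[U,U] = ((1.4)·(1.4) + (2.4)·(2.4) + (0.4)·(0.4) + (-2.6)·(-2.6) + (-1.6)·(-1.6)) / 4 = 17.2/4 = 4.3
  S[U,V] = ((1.4)·(-1) + (2.4)·(-2) + (0.4)·(1) + (-2.6)·(1) + (-1.6)·(1)) / 4 = -10/4 = -2.5
  S[V,V] = ((-1)·(-1) + (-2)·(-2) + (1)·(1) + (1)·(1) + (1)·(1)) / 4 = 8/4 = 2
  S = [[4.3, -2.5],
 [-2.5, 2]].

Step 3 — invert S. det(S) = 4.3·2 - (-2.5)² = 2.35.
  S^{-1} = (1/det) · [[d, -b], [-b, a]] = [[0.8511, 1.0638],
 [1.0638, 1.8298]].

Step 4 — quadratic form (x̄ - mu_0)^T · S^{-1} · (x̄ - mu_0):
  S^{-1} · (x̄ - mu_0) = (1.1489, 2.9362),
  (x̄ - mu_0)^T · [...] = (-2.4)·(1.1489) + (3)·(2.9362) = 6.0511.

Step 5 — scale by n: T² = 5 · 6.0511 = 30.2553.

T² ≈ 30.2553


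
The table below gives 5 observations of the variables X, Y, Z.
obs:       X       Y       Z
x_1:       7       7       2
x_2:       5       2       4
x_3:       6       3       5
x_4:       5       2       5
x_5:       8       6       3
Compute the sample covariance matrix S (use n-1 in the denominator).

Step 1 — column means:
  mean(X) = (7 + 5 + 6 + 5 + 8) / 5 = 31/5 = 6.2
  mean(Y) = (7 + 2 + 3 + 2 + 6) / 5 = 20/5 = 4
  mean(Z) = (2 + 4 + 5 + 5 + 3) / 5 = 19/5 = 3.8

Step 2 — sample covariance S[i,j] = (1/(n-1)) · Σ_k (x_{k,i} - mean_i) · (x_{k,j} - mean_j), with n-1 = 4.
  S[X,X] = ((0.8)·(0.8) + (-1.2)·(-1.2) + (-0.2)·(-0.2) + (-1.2)·(-1.2) + (1.8)·(1.8)) / 4 = 6.8/4 = 1.7
  S[X,Y] = ((0.8)·(3) + (-1.2)·(-2) + (-0.2)·(-1) + (-1.2)·(-2) + (1.8)·(2)) / 4 = 11/4 = 2.75
  S[X,Z] = ((0.8)·(-1.8) + (-1.2)·(0.2) + (-0.2)·(1.2) + (-1.2)·(1.2) + (1.8)·(-0.8)) / 4 = -4.8/4 = -1.2
  S[Y,Y] = ((3)·(3) + (-2)·(-2) + (-1)·(-1) + (-2)·(-2) + (2)·(2)) / 4 = 22/4 = 5.5
  S[Y,Z] = ((3)·(-1.8) + (-2)·(0.2) + (-1)·(1.2) + (-2)·(1.2) + (2)·(-0.8)) / 4 = -11/4 = -2.75
  S[Z,Z] = ((-1.8)·(-1.8) + (0.2)·(0.2) + (1.2)·(1.2) + (1.2)·(1.2) + (-0.8)·(-0.8)) / 4 = 6.8/4 = 1.7

S is symmetric (S[j,i] = S[i,j]). Assembling:

S = [[1.7, 2.75, -1.2],
 [2.75, 5.5, -2.75],
 [-1.2, -2.75, 1.7]]


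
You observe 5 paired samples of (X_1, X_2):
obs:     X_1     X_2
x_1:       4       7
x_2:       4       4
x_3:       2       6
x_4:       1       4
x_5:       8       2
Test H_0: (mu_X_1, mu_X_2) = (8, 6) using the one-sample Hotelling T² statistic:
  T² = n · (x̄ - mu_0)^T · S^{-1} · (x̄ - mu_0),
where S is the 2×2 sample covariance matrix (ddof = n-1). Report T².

Step 1 — sample mean vector:
  mean(X_1) = (4 + 4 + 2 + 1 + 8) / 5 = 19/5 = 3.8
  mean(X_2) = (7 + 4 + 6 + 4 + 2) / 5 = 23/5 = 4.6
  x̄ = (3.8, 4.6),  deviation x̄ - mu_0 = (3.8, 4.6) - (8, 6) = (-4.2, -1.4).

Step 2 — sample covariance matrix, S[i,j] = (1/(n-1)) · Σ_k (x_{k,i} - mean_i) · (x_{k,j} - mean_j), divisor n-1 = 4:
  S[X_1,X_1] = ((0.2)·(0.2) + (0.2)·(0.2) + (-1.8)·(-1.8) + (-2.8)·(-2.8) + (4.2)·(4.2)) / 4 = 28.8/4 = 7.2
  S[X_1,X_2] = ((0.2)·(2.4) + (0.2)·(-0.6) + (-1.8)·(1.4) + (-2.8)·(-0.6) + (4.2)·(-2.6)) / 4 = -11.4/4 = -2.85
  S[X_2,X_2] = ((2.4)·(2.4) + (-0.6)·(-0.6) + (1.4)·(1.4) + (-0.6)·(-0.6) + (-2.6)·(-2.6)) / 4 = 15.2/4 = 3.8
  S = [[7.2, -2.85],
 [-2.85, 3.8]].

Step 3 — invert S. det(S) = 7.2·3.8 - (-2.85)² = 19.2375.
  S^{-1} = (1/det) · [[d, -b], [-b, a]] = [[0.1975, 0.1481],
 [0.1481, 0.3743]].

Step 4 — quadratic form (x̄ - mu_0)^T · S^{-1} · (x̄ - mu_0):
  S^{-1} · (x̄ - mu_0) = (-1.037, -1.1462),
  (x̄ - mu_0)^T · [...] = (-4.2)·(-1.037) + (-1.4)·(-1.1462) = 5.9602.

Step 5 — scale by n: T² = 5 · 5.9602 = 29.8012.

T² ≈ 29.8012
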